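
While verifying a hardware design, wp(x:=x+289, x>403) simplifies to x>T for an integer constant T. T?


Formula: wp(x:=E, P) = P[E/x] (substitute E for x in postcondition)
Step 1: Postcondition: x>403
Step 2: Substitute x+289 for x: x+289>403
Step 3: Solve for x: x > 403-289 = 114

114


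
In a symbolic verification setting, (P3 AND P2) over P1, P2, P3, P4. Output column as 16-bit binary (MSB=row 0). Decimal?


Formula: (P3 AND P2) over P1, P2, P3, P4 (16 rows)
Evaluate each row (bits = P1,P2,P3,P4, MSB first):
  row 0 [0000]: (0 AND 0) -> 0
  row 1 [0001]: (0 AND 0) -> 0
  row 2 [0010]: (1 AND 0) -> 0
  row 3 [0011]: (1 AND 0) -> 0
  row 4 [0100]: (0 AND 1) -> 0
  row 5 [0101]: (0 AND 1) -> 0
  row 6 [0110]: (1 AND 1) -> 1
  row 7 [0111]: (1 AND 1) -> 1
  row 8 [1000]: (0 AND 0) -> 0
  row 9 [1001]: (0 AND 0) -> 0
  row 10 [1010]: (1 AND 0) -> 0
  row 11 [1011]: (1 AND 0) -> 0
  row 12 [1100]: (0 AND 1) -> 0
  row 13 [1101]: (0 AND 1) -> 0
  row 14 [1110]: (1 AND 1) -> 1
  row 15 [1111]: (1 AND 1) -> 1
Full result column, 4 rows per line (P1,P2 fixed per line; P3,P4 runs 00..11 left to right):
  rows 0-3 [P1,P2=00]: 0000  = hex 0
  rows 4-7 [P1,P2=01]: 0011  = hex 3
  rows 8-11 [P1,P2=10]: 0000  = hex 0
  rows 12-15 [P1,P2=11]: 0011  = hex 3
Output column (row 0 .. row 15) = 0000001100000011
Output column grouped in 4s = 0000 0011 0000 0011 = 0x0303
Convert to decimal digit by digit (value = value*16 + digit):
  0 -> 0
  0*16 + 3 = 3
  3*16 + 0 = 48
  48*16 + 3 = 771
Decimal = 771

771


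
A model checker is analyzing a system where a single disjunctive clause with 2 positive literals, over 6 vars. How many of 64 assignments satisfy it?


Step 1: Total=2^6=64
Step 2: Unsat when all 2 false: 2^4=16
Step 3: Sat=64-16=48

48


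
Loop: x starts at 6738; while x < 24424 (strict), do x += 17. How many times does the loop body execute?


Step 1: x goes from 6738 toward 24424 by 17; the body runs while x<24424, so iterations = ceil((bound-start)/step)
Step 2: Distance=17686
Step 3: ceil(17686/17)=1041

1041


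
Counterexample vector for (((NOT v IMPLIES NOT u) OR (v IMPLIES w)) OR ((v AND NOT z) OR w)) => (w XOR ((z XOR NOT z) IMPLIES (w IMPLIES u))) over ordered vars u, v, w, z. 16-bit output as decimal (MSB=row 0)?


F1 = (((NOT v IMPLIES NOT u) OR (v IMPLIES w)) OR ((v AND NOT z) OR w))
F2 = (w XOR ((z XOR NOT z) IMPLIES (w IMPLIES u)))
Counterexample to F1=>F2 is where F1=1 and F2=0.
Evaluate each row (bits = u,v,w,z, MSB first):
  row 0 [0000]: F1=1 F2=1 -> F1&~F2 -> 0
  row 1 [0001]: F1=1 F2=1 -> F1&~F2 -> 0
  row 2 [0010]: F1=1 F2=1 -> F1&~F2 -> 0
  row 3 [0011]: F1=1 F2=1 -> F1&~F2 -> 0
  row 4 [0100]: F1=1 F2=1 -> F1&~F2 -> 0
  row 5 [0101]: F1=1 F2=1 -> F1&~F2 -> 0
  row 6 [0110]: F1=1 F2=1 -> F1&~F2 -> 0
  row 7 [0111]: F1=1 F2=1 -> F1&~F2 -> 0
  row 8 [1000]: F1=1 F2=1 -> F1&~F2 -> 0
  row 9 [1001]: F1=1 F2=1 -> F1&~F2 -> 0
  row 10 [1010]: F1=1 F2=0 -> F1&~F2 -> 1
  row 11 [1011]: F1=1 F2=0 -> F1&~F2 -> 1
  row 12 [1100]: F1=1 F2=1 -> F1&~F2 -> 0
  row 13 [1101]: F1=1 F2=1 -> F1&~F2 -> 0
  row 14 [1110]: F1=1 F2=0 -> F1&~F2 -> 1
  row 15 [1111]: F1=1 F2=0 -> F1&~F2 -> 1
Full result column, 4 rows per line (u,v fixed per line; w,z runs 00..11 left to right):
  rows 0-3 [u,v=00]: 0000  = hex 0
  rows 4-7 [u,v=01]: 0000  = hex 0
  rows 8-11 [u,v=10]: 0011  = hex 3
  rows 12-15 [u,v=11]: 0011  = hex 3
Counterexample vector (row 0 .. row 15) = 0000000000110011
Output column grouped in 4s = 0000 0000 0011 0011 = 0x0033
Convert to decimal digit by digit (value = value*16 + digit):
  0 -> 0
  0*16 + 0 = 0
  0*16 + 3 = 3
  3*16 + 3 = 51
Decimal = 51

51


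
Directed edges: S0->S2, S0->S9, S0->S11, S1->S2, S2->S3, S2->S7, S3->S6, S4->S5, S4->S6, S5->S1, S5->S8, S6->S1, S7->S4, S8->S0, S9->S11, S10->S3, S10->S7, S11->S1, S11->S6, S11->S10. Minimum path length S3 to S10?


BFS layer-by-layer from S3:
  dist 0: {S3}
  dist 1: {S6}
  dist 2: {S1}
  dist 3: {S2}
  dist 4: {S7}
  dist 5: {S4}
  dist 6: {S5}
  dist 7: {S8}
  dist 8: {S0}
  dist 9: {S9, S11}
  dist 10: {S10}
  -> S10 reached at distance 10
Shortest path length = 10

10


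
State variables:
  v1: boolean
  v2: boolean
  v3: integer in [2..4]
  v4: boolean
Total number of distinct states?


State space = product of domain sizes of all variables.
Domain sizes:
  v1 (boolean): 2
  v2 (boolean): 2
  v3 (integer in [2..4]): 3
  v4 (boolean): 2
Product = 2 * 2 * 3 * 2 = 24

24


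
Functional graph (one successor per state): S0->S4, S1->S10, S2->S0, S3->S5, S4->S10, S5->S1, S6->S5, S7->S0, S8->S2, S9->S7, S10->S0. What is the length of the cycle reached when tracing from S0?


Trace from S0 until a state repeats:
  S0 -> S4 -> S10 -> S0
S0 first seen at step 0, revisited at step 3.
Cycle length = 3 - 0 = 3

3


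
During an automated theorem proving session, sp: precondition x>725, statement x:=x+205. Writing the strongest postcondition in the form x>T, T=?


Formula: sp(P, x:=E) = exists old_x. (x = E[old_x/x]) AND P[old_x/x] (old_x is the value of x before the assignment; eliminate old_x by solving x = E[old_x/x] for old_x)
Step 1: Precondition P: x>725, i.e. old_x > 725
Step 2: Assignment gives x = old_x + 205, so old_x = x - 205
Step 3: Substitute into P: x - 205 > 725
Step 4: Simplify: x > 725+205 = 930

930


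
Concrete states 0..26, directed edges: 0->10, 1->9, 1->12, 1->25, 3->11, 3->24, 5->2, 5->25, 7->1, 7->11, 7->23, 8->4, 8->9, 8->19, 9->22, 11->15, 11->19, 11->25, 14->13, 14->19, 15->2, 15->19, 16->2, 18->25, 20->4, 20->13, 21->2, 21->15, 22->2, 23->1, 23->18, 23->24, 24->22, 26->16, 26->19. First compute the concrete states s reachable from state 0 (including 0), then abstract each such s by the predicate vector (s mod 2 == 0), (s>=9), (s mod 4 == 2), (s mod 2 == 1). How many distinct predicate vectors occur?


BFS from 0:
Concrete reachable: {0, 10}
Abstract via predicates (s mod 2 == 0), (s>=9), (s mod 4 == 2), (s mod 2 == 1):
  (1,0,0,0) <- {0}
  (1,1,1,0) <- {10}
Distinct abstract states = 2

2


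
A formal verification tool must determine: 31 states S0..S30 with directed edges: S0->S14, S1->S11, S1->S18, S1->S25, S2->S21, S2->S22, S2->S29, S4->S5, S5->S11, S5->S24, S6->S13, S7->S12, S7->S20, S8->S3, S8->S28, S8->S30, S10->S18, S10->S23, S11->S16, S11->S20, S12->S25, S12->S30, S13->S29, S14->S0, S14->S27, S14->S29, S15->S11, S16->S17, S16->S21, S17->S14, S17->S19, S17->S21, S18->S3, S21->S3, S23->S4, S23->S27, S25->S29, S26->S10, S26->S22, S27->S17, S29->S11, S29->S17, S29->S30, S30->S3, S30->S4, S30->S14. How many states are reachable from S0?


BFS from S0:
  layer 0: {S0}
  layer 1: {S14}
  layer 2: {S27, S29}
  layer 3: {S11, S17, S30}
  layer 4: {S3, S4, S16, S19, S20, S21}
  layer 5: {S5}
  layer 6: {S24}
Reachable set: {S0, S3, S4, S5, S11, S14, S16, S17, S19, S20, S21, S24, S27, S29, S30}
Count = 15

15


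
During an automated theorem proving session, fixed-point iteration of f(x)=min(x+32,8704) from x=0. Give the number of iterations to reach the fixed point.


Step 1: x=0, cap=8704, increment=32
Step 2: x grows by 32 each step until capped at 8704; fixed point is x=8704
Step 3: iterations = ceil(8704/32) = 272

272


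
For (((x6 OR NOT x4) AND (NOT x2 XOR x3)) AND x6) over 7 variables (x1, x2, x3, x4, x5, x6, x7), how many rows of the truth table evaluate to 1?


Formula: (((x6 OR NOT x4) AND (NOT x2 XOR x3)) AND x6) over 7 vars (128 rows)
Evaluate each row (x1, x2, x3, x4, x5, x6, x7 as bits, MSB first):
  row 0 [0000000]: (((0 OR NOT 0) AND (NOT 0 XOR 0)) AND 0) -> 0
  row 1 [0000001]: (((0 OR NOT 0) AND (NOT 0 XOR 0)) AND 0) -> 0
  row 2 [0000010]: (((1 OR NOT 0) AND (NOT 0 XOR 0)) AND 1) -> 1
  row 3 [0000011]: (((1 OR NOT 0) AND (NOT 0 XOR 0)) AND 1) -> 1
  row 4 [0000100]: (((0 OR NOT 0) AND (NOT 0 XOR 0)) AND 0) -> 0
  (every remaining row is evaluated the same way; all 128 results are listed next)
Full result column, 8 rows per line (x1,x2,x3,x4 fixed per line; x5,x6,x7 runs 000..111 left to right):
  rows 0-7 [x1,x2,x3,x4=0000]: 00110011  (ones: 4)
  rows 8-15 [x1,x2,x3,x4=0001]: 00110011  (ones: 4)
  rows 16-23 [x1,x2,x3,x4=0010]: 00000000  (ones: 0)
  rows 24-31 [x1,x2,x3,x4=0011]: 00000000  (ones: 0)
  rows 32-39 [x1,x2,x3,x4=0100]: 00000000  (ones: 0)
  rows 40-47 [x1,x2,x3,x4=0101]: 00000000  (ones: 0)
  rows 48-55 [x1,x2,x3,x4=0110]: 00110011  (ones: 4)
  rows 56-63 [x1,x2,x3,x4=0111]: 00110011  (ones: 4)
  rows 64-71 [x1,x2,x3,x4=1000]: 00110011  (ones: 4)
  rows 72-79 [x1,x2,x3,x4=1001]: 00110011  (ones: 4)
  rows 80-87 [x1,x2,x3,x4=1010]: 00000000  (ones: 0)
  rows 88-95 [x1,x2,x3,x4=1011]: 00000000  (ones: 0)
  rows 96-103 [x1,x2,x3,x4=1100]: 00000000  (ones: 0)
  rows 104-111 [x1,x2,x3,x4=1101]: 00000000  (ones: 0)
  rows 112-119 [x1,x2,x3,x4=1110]: 00110011  (ones: 4)
  rows 120-127 [x1,x2,x3,x4=1111]: 00110011  (ones: 4)
Count of 1-rows = 4+4+0+0+0+0+4+4+4+4+0+0+0+0+4+4 = 32

32


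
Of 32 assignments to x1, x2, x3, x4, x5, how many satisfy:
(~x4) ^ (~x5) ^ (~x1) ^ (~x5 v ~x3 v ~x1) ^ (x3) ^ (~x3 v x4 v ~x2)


CNF with 6 clauses over 5 vars (32 assignments).
An assignment satisfies CNF iff every clause has >=1 true literal.
Check each row (bits = x1,x2,x3,x4,x5; clause T/F shown):
  row 0 [00000]: clauses=TTTTFT -> 0
  row 1 [00001]: clauses=TFTTFT -> 0
  row 2 [00010]: clauses=FTTTFT -> 0
  row 3 [00011]: clauses=FFTTFT -> 0
  row 4 [00100]: clauses=TTTTTT -> 1
  row 5 [00101]: clauses=TFTTTT -> 0
  row 6 [00110]: clauses=FTTTTT -> 0
  row 7 [00111]: clauses=FFTTTT -> 0
  row 8 [01000]: clauses=TTTTFT -> 0
  row 9 [01001]: clauses=TFTTFT -> 0
  row 10 [01010]: clauses=FTTTFT -> 0
  row 11 [01011]: clauses=FFTTFT -> 0
  row 12 [01100]: clauses=TTTTTF -> 0
  row 13 [01101]: clauses=TFTTTF -> 0
  row 14 [01110]: clauses=FTTTTT -> 0
  row 15 [01111]: clauses=FFTTTT -> 0
  row 16 [10000]: clauses=TTFTFT -> 0
  row 17 [10001]: clauses=TFFTFT -> 0
  row 18 [10010]: clauses=FTFTFT -> 0
  row 19 [10011]: clauses=FFFTFT -> 0
  row 20 [10100]: clauses=TTFTTT -> 0
  row 21 [10101]: clauses=TFFFTT -> 0
  row 22 [10110]: clauses=FTFTTT -> 0
  row 23 [10111]: clauses=FFFFTT -> 0
  row 24 [11000]: clauses=TTFTFT -> 0
  row 25 [11001]: clauses=TFFTFT -> 0
  row 26 [11010]: clauses=FTFTFT -> 0
  row 27 [11011]: clauses=FFFTFT -> 0
  row 28 [11100]: clauses=TTFTTF -> 0
  row 29 [11101]: clauses=TFFFTF -> 0
  row 30 [11110]: clauses=FTFTTT -> 0
  row 31 [11111]: clauses=FFFFTT -> 0
Full result column, 8 rows per line (x1,x2 fixed per line; x3,x4,x5 runs 000..111 left to right):
  rows 0-7 [x1,x2=00]: 00001000  (ones: 1)
  rows 8-15 [x1,x2=01]: 00000000  (ones: 0)
  rows 16-23 [x1,x2=10]: 00000000  (ones: 0)
  rows 24-31 [x1,x2=11]: 00000000  (ones: 0)
Satisfying assignments = 1+0+0+0 = 1

1


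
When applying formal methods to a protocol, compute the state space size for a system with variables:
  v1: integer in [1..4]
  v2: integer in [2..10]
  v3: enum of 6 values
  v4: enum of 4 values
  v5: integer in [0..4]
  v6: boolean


State space = product of domain sizes of all variables.
Domain sizes:
  v1 (integer in [1..4]): 4
  v2 (integer in [2..10]): 9
  v3 (enum of 6 values): 6
  v4 (enum of 4 values): 4
  v5 (integer in [0..4]): 5
  v6 (boolean): 2
Product = 4 * 9 * 6 * 4 * 5 * 2 = 8640

8640


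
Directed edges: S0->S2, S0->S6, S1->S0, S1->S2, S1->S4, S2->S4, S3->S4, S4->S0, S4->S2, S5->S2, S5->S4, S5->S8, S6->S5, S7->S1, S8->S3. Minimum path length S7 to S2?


BFS layer-by-layer from S7:
  dist 0: {S7}
  dist 1: {S1}
  dist 2: {S0, S2, S4}
  -> S2 reached at distance 2
Shortest path length = 2

2


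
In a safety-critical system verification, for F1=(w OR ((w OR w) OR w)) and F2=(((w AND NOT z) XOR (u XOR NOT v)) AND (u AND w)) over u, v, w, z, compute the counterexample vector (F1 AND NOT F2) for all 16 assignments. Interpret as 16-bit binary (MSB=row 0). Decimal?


F1 = (w OR ((w OR w) OR w))
F2 = (((w AND NOT z) XOR (u XOR NOT v)) AND (u AND w))
Counterexample to F1=>F2 is where F1=1 and F2=0.
Evaluate each row (bits = u,v,w,z, MSB first):
  row 0 [0000]: F1=0 F2=0 -> F1&~F2 -> 0
  row 1 [0001]: F1=0 F2=0 -> F1&~F2 -> 0
  row 2 [0010]: F1=1 F2=0 -> F1&~F2 -> 1
  row 3 [0011]: F1=1 F2=0 -> F1&~F2 -> 1
  row 4 [0100]: F1=0 F2=0 -> F1&~F2 -> 0
  row 5 [0101]: F1=0 F2=0 -> F1&~F2 -> 0
  row 6 [0110]: F1=1 F2=0 -> F1&~F2 -> 1
  row 7 [0111]: F1=1 F2=0 -> F1&~F2 -> 1
  row 8 [1000]: F1=0 F2=0 -> F1&~F2 -> 0
  row 9 [1001]: F1=0 F2=0 -> F1&~F2 -> 0
  row 10 [1010]: F1=1 F2=1 -> F1&~F2 -> 0
  row 11 [1011]: F1=1 F2=0 -> F1&~F2 -> 1
  row 12 [1100]: F1=0 F2=0 -> F1&~F2 -> 0
  row 13 [1101]: F1=0 F2=0 -> F1&~F2 -> 0
  row 14 [1110]: F1=1 F2=0 -> F1&~F2 -> 1
  row 15 [1111]: F1=1 F2=1 -> F1&~F2 -> 0
Full result column, 4 rows per line (u,v fixed per line; w,z runs 00..11 left to right):
  rows 0-3 [u,v=00]: 0011  = hex 3
  rows 4-7 [u,v=01]: 0011  = hex 3
  rows 8-11 [u,v=10]: 0001  = hex 1
  rows 12-15 [u,v=11]: 0010  = hex 2
Counterexample vector (row 0 .. row 15) = 0011001100010010
Output column grouped in 4s = 0011 0011 0001 0010 = 0x3312
Convert to decimal digit by digit (value = value*16 + digit):
  3 -> 3
  3*16 + 3 = 51
  51*16 + 1 = 817
  817*16 + 2 = 13074
Decimal = 13074

13074


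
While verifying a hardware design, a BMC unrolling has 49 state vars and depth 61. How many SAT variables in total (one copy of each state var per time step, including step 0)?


BMC unrolls to depth k, creating one copy of each state var for steps 0..k.
Step count = 61 + 1 = 62 (steps 0 through 61)
Vars per step = 49
Total = 49 * 62 = 3038

3038


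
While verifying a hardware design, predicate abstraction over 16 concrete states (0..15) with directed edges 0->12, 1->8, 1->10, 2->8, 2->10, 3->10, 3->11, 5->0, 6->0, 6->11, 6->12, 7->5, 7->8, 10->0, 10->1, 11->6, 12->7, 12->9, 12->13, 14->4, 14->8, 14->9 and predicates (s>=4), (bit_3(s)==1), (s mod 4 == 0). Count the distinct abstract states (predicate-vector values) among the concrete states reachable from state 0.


BFS from 0:
Concrete reachable: {0, 5, 7, 8, 9, 12, 13}
Abstract via predicates (s>=4), (bit_3(s)==1), (s mod 4 == 0):
  (0,0,1) <- {0}
  (1,0,0) <- {5, 7}
  (1,1,0) <- {9, 13}
  (1,1,1) <- {8, 12}
Distinct abstract states = 4

4


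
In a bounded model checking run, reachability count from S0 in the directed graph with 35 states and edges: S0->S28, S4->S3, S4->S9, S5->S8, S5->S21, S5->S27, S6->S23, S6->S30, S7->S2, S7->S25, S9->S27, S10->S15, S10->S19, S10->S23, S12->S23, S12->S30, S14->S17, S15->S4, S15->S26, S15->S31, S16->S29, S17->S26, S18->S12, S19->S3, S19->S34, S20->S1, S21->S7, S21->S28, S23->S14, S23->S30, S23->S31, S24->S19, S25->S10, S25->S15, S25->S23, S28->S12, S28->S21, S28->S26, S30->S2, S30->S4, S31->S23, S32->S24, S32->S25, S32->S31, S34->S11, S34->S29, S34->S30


BFS from S0:
  layer 0: {S0}
  layer 1: {S28}
  layer 2: {S12, S21, S26}
  layer 3: {S7, S23, S30}
  layer 4: {S2, S4, S14, S25, S31}
  layer 5: {S3, S9, S10, S15, S17}
  layer 6: {S19, S27}
  layer 7: {S34}
  layer 8: {S11, S29}
Reachable set: {S0, S2, S3, S4, S7, S9, S10, S11, S12, S14, S15, S17, S19, S21, S23, S25, S26, S27, S28, S29, S30, S31, S34}
Count = 23

23


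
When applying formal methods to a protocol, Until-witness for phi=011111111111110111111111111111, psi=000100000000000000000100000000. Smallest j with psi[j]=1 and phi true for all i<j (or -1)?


(phi U psi) at 0: need smallest j with psi[j]=1 and phi[i]=1 for all i in [0,j).
Scan from step 0:
  step 0: phi=0 -> phi-prefix broken from here
  step 3: psi=1 but phi already failed -> not a witness
  step 21: psi=1 but phi already failed -> not a witness
  end of trace: no witness -> -1
Witness step = -1

-1


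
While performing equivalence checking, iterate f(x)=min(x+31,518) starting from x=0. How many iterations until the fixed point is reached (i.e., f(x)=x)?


Step 1: x=0, cap=518, increment=31
Step 2: x grows by 31 each step until capped at 518; fixed point is x=518
Step 3: iterations = ceil(518/31) = 17

17


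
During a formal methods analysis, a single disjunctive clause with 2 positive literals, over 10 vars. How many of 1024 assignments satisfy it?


Step 1: Total=2^10=1024
Step 2: Unsat when all 2 false: 2^8=256
Step 3: Sat=1024-256=768

768


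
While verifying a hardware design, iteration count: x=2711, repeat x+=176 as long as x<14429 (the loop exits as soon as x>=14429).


Step 1: x goes from 2711 toward 14429 by 176; the body runs while x<14429, so iterations = ceil((bound-start)/step)
Step 2: Distance=11718
Step 3: ceil(11718/176)=67

67


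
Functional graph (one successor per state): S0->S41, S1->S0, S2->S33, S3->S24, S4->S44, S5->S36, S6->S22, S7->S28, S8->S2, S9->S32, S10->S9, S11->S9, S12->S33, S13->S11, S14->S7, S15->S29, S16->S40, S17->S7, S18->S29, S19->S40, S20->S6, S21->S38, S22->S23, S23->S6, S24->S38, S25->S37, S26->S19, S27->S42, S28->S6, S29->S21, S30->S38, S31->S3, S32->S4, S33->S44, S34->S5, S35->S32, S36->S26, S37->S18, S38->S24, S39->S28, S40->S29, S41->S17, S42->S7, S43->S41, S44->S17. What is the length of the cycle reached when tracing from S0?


Trace from S0 until a state repeats:
  S0 -> S41 -> S17 -> S7 -> S28 -> S6 -> S22 -> S23 -> S6
S6 first seen at step 5, revisited at step 8.
Cycle length = 8 - 5 = 3

3


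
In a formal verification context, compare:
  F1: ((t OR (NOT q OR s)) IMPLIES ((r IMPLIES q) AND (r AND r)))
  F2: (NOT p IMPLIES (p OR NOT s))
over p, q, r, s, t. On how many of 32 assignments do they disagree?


F1 = ((t OR (NOT q OR s)) IMPLIES ((r IMPLIES q) AND (r AND r)))
F2 = (NOT p IMPLIES (p OR NOT s))
Evaluate both on each of 32 rows (bits = p,q,r,s,t):
  row 0 [00000]: F1=0 F2=1 (differ) -> 1
  row 1 [00001]: F1=0 F2=1 (differ) -> 1
  row 2 [00010]: F1=0 F2=0 -> 0
  row 3 [00011]: F1=0 F2=0 -> 0
  row 4 [00100]: F1=0 F2=1 (differ) -> 1
  row 5 [00101]: F1=0 F2=1 (differ) -> 1
  row 6 [00110]: F1=0 F2=0 -> 0
  row 7 [00111]: F1=0 F2=0 -> 0
  row 8 [01000]: F1=1 F2=1 -> 0
  row 9 [01001]: F1=0 F2=1 (differ) -> 1
  row 10 [01010]: F1=0 F2=0 -> 0
  row 11 [01011]: F1=0 F2=0 -> 0
  row 12 [01100]: F1=1 F2=1 -> 0
  row 13 [01101]: F1=1 F2=1 -> 0
  row 14 [01110]: F1=1 F2=0 (differ) -> 1
  row 15 [01111]: F1=1 F2=0 (differ) -> 1
  row 16 [10000]: F1=0 F2=1 (differ) -> 1
  row 17 [10001]: F1=0 F2=1 (differ) -> 1
  row 18 [10010]: F1=0 F2=1 (differ) -> 1
  row 19 [10011]: F1=0 F2=1 (differ) -> 1
  row 20 [10100]: F1=0 F2=1 (differ) -> 1
  row 21 [10101]: F1=0 F2=1 (differ) -> 1
  row 22 [10110]: F1=0 F2=1 (differ) -> 1
  row 23 [10111]: F1=0 F2=1 (differ) -> 1
  row 24 [11000]: F1=1 F2=1 -> 0
  row 25 [11001]: F1=0 F2=1 (differ) -> 1
  row 26 [11010]: F1=0 F2=1 (differ) -> 1
  row 27 [11011]: F1=0 F2=1 (differ) -> 1
  row 28 [11100]: F1=1 F2=1 -> 0
  row 29 [11101]: F1=1 F2=1 -> 0
  row 30 [11110]: F1=1 F2=1 -> 0
  row 31 [11111]: F1=1 F2=1 -> 0
Full result column, 8 rows per line (p,q fixed per line; r,s,t runs 000..111 left to right):
  rows 0-7 [p,q=00]: 11001100  (ones: 4)
  rows 8-15 [p,q=01]: 01000011  (ones: 3)
  rows 16-23 [p,q=10]: 11111111  (ones: 8)
  rows 24-31 [p,q=11]: 01110000  (ones: 3)
Disagreements = 4+3+8+3 = 18

18


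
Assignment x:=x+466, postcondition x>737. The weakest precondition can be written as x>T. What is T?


Formula: wp(x:=E, P) = P[E/x] (substitute E for x in postcondition)
Step 1: Postcondition: x>737
Step 2: Substitute x+466 for x: x+466>737
Step 3: Solve for x: x > 737-466 = 271

271


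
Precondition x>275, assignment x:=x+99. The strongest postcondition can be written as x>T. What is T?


Formula: sp(P, x:=E) = exists old_x. (x = E[old_x/x]) AND P[old_x/x] (old_x is the value of x before the assignment; eliminate old_x by solving x = E[old_x/x] for old_x)
Step 1: Precondition P: x>275, i.e. old_x > 275
Step 2: Assignment gives x = old_x + 99, so old_x = x - 99
Step 3: Substitute into P: x - 99 > 275
Step 4: Simplify: x > 275+99 = 374

374


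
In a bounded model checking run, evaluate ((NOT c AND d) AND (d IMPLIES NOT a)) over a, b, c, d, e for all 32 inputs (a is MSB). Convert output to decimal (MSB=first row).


Formula: ((NOT c AND d) AND (d IMPLIES NOT a)) over a, b, c, d, e (32 rows)
Evaluate each row (bits = a,b,c,d,e, MSB first):
  row 0 [00000]: ((NOT 0 AND 0) AND (0 IMPLIES NOT 0)) -> 0
  row 1 [00001]: ((NOT 0 AND 0) AND (0 IMPLIES NOT 0)) -> 0
  row 2 [00010]: ((NOT 0 AND 1) AND (1 IMPLIES NOT 0)) -> 1
  row 3 [00011]: ((NOT 0 AND 1) AND (1 IMPLIES NOT 0)) -> 1
  row 4 [00100]: ((NOT 1 AND 0) AND (0 IMPLIES NOT 0)) -> 0
  row 5 [00101]: ((NOT 1 AND 0) AND (0 IMPLIES NOT 0)) -> 0
  row 6 [00110]: ((NOT 1 AND 1) AND (1 IMPLIES NOT 0)) -> 0
  row 7 [00111]: ((NOT 1 AND 1) AND (1 IMPLIES NOT 0)) -> 0
  row 8 [01000]: ((NOT 0 AND 0) AND (0 IMPLIES NOT 0)) -> 0
  row 9 [01001]: ((NOT 0 AND 0) AND (0 IMPLIES NOT 0)) -> 0
  row 10 [01010]: ((NOT 0 AND 1) AND (1 IMPLIES NOT 0)) -> 1
  row 11 [01011]: ((NOT 0 AND 1) AND (1 IMPLIES NOT 0)) -> 1
  row 12 [01100]: ((NOT 1 AND 0) AND (0 IMPLIES NOT 0)) -> 0
  row 13 [01101]: ((NOT 1 AND 0) AND (0 IMPLIES NOT 0)) -> 0
  row 14 [01110]: ((NOT 1 AND 1) AND (1 IMPLIES NOT 0)) -> 0
  row 15 [01111]: ((NOT 1 AND 1) AND (1 IMPLIES NOT 0)) -> 0
  row 16 [10000]: ((NOT 0 AND 0) AND (0 IMPLIES NOT 1)) -> 0
  row 17 [10001]: ((NOT 0 AND 0) AND (0 IMPLIES NOT 1)) -> 0
  row 18 [10010]: ((NOT 0 AND 1) AND (1 IMPLIES NOT 1)) -> 0
  row 19 [10011]: ((NOT 0 AND 1) AND (1 IMPLIES NOT 1)) -> 0
  row 20 [10100]: ((NOT 1 AND 0) AND (0 IMPLIES NOT 1)) -> 0
  row 21 [10101]: ((NOT 1 AND 0) AND (0 IMPLIES NOT 1)) -> 0
  row 22 [10110]: ((NOT 1 AND 1) AND (1 IMPLIES NOT 1)) -> 0
  row 23 [10111]: ((NOT 1 AND 1) AND (1 IMPLIES NOT 1)) -> 0
  row 24 [11000]: ((NOT 0 AND 0) AND (0 IMPLIES NOT 1)) -> 0
  row 25 [11001]: ((NOT 0 AND 0) AND (0 IMPLIES NOT 1)) -> 0
  row 26 [11010]: ((NOT 0 AND 1) AND (1 IMPLIES NOT 1)) -> 0
  row 27 [11011]: ((NOT 0 AND 1) AND (1 IMPLIES NOT 1)) -> 0
  row 28 [11100]: ((NOT 1 AND 0) AND (0 IMPLIES NOT 1)) -> 0
  row 29 [11101]: ((NOT 1 AND 0) AND (0 IMPLIES NOT 1)) -> 0
  row 30 [11110]: ((NOT 1 AND 1) AND (1 IMPLIES NOT 1)) -> 0
  row 31 [11111]: ((NOT 1 AND 1) AND (1 IMPLIES NOT 1)) -> 0
Full result column, 4 rows per line (a,b,c fixed per line; d,e runs 00..11 left to right):
  rows 0-3 [a,b,c=000]: 0011  = hex 3
  rows 4-7 [a,b,c=001]: 0000  = hex 0
  rows 8-11 [a,b,c=010]: 0011  = hex 3
  rows 12-15 [a,b,c=011]: 0000  = hex 0
  rows 16-19 [a,b,c=100]: 0000  = hex 0
  rows 20-23 [a,b,c=101]: 0000  = hex 0
  rows 24-27 [a,b,c=110]: 0000  = hex 0
  rows 28-31 [a,b,c=111]: 0000  = hex 0
Output column (row 0 .. row 31) = 00110000001100000000000000000000
Output column grouped in 4s = 0011 0000 0011 0000 0000 0000 0000 0000 = 0x30300000
Convert to decimal digit by digit (value = value*16 + digit):
  3 -> 3
  3*16 + 0 = 48
  48*16 + 3 = 771
  771*16 + 0 = 12336
  12336*16 + 0 = 197376
  197376*16 + 0 = 3158016
  3158016*16 + 0 = 50528256
  50528256*16 + 0 = 808452096
Decimal = 808452096

808452096


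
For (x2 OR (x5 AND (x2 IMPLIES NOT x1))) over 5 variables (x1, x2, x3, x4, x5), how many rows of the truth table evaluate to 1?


Formula: (x2 OR (x5 AND (x2 IMPLIES NOT x1))) over 5 vars (32 rows)
Evaluate each row (x1, x2, x3, x4, x5 as bits, MSB first):
  row 0 [00000]: (0 OR (0 AND (0 IMPLIES NOT 0))) -> 0
  row 1 [00001]: (0 OR (1 AND (0 IMPLIES NOT 0))) -> 1
  row 2 [00010]: (0 OR (0 AND (0 IMPLIES NOT 0))) -> 0
  row 3 [00011]: (0 OR (1 AND (0 IMPLIES NOT 0))) -> 1
  row 4 [00100]: (0 OR (0 AND (0 IMPLIES NOT 0))) -> 0
  row 5 [00101]: (0 OR (1 AND (0 IMPLIES NOT 0))) -> 1
  row 6 [00110]: (0 OR (0 AND (0 IMPLIES NOT 0))) -> 0
  row 7 [00111]: (0 OR (1 AND (0 IMPLIES NOT 0))) -> 1
  row 8 [01000]: (1 OR (0 AND (1 IMPLIES NOT 0))) -> 1
  row 9 [01001]: (1 OR (1 AND (1 IMPLIES NOT 0))) -> 1
  row 10 [01010]: (1 OR (0 AND (1 IMPLIES NOT 0))) -> 1
  row 11 [01011]: (1 OR (1 AND (1 IMPLIES NOT 0))) -> 1
  row 12 [01100]: (1 OR (0 AND (1 IMPLIES NOT 0))) -> 1
  row 13 [01101]: (1 OR (1 AND (1 IMPLIES NOT 0))) -> 1
  row 14 [01110]: (1 OR (0 AND (1 IMPLIES NOT 0))) -> 1
  row 15 [01111]: (1 OR (1 AND (1 IMPLIES NOT 0))) -> 1
  row 16 [10000]: (0 OR (0 AND (0 IMPLIES NOT 1))) -> 0
  row 17 [10001]: (0 OR (1 AND (0 IMPLIES NOT 1))) -> 1
  row 18 [10010]: (0 OR (0 AND (0 IMPLIES NOT 1))) -> 0
  row 19 [10011]: (0 OR (1 AND (0 IMPLIES NOT 1))) -> 1
  row 20 [10100]: (0 OR (0 AND (0 IMPLIES NOT 1))) -> 0
  row 21 [10101]: (0 OR (1 AND (0 IMPLIES NOT 1))) -> 1
  row 22 [10110]: (0 OR (0 AND (0 IMPLIES NOT 1))) -> 0
  row 23 [10111]: (0 OR (1 AND (0 IMPLIES NOT 1))) -> 1
  row 24 [11000]: (1 OR (0 AND (1 IMPLIES NOT 1))) -> 1
  row 25 [11001]: (1 OR (1 AND (1 IMPLIES NOT 1))) -> 1
  row 26 [11010]: (1 OR (0 AND (1 IMPLIES NOT 1))) -> 1
  row 27 [11011]: (1 OR (1 AND (1 IMPLIES NOT 1))) -> 1
  row 28 [11100]: (1 OR (0 AND (1 IMPLIES NOT 1))) -> 1
  row 29 [11101]: (1 OR (1 AND (1 IMPLIES NOT 1))) -> 1
  row 30 [11110]: (1 OR (0 AND (1 IMPLIES NOT 1))) -> 1
  row 31 [11111]: (1 OR (1 AND (1 IMPLIES NOT 1))) -> 1
Full result column, 8 rows per line (x1,x2 fixed per line; x3,x4,x5 runs 000..111 left to right):
  rows 0-7 [x1,x2=00]: 01010101  (ones: 4)
  rows 8-15 [x1,x2=01]: 11111111  (ones: 8)
  rows 16-23 [x1,x2=10]: 01010101  (ones: 4)
  rows 24-31 [x1,x2=11]: 11111111  (ones: 8)
Count of 1-rows = 4+8+4+8 = 24

24


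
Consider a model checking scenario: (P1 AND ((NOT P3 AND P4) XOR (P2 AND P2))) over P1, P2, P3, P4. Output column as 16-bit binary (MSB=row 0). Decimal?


Formula: (P1 AND ((NOT P3 AND P4) XOR (P2 AND P2))) over P1, P2, P3, P4 (16 rows)
Evaluate each row (bits = P1,P2,P3,P4, MSB first):
  row 0 [0000]: (0 AND ((NOT 0 AND 0) XOR (0 AND 0))) -> 0
  row 1 [0001]: (0 AND ((NOT 0 AND 1) XOR (0 AND 0))) -> 0
  row 2 [0010]: (0 AND ((NOT 1 AND 0) XOR (0 AND 0))) -> 0
  row 3 [0011]: (0 AND ((NOT 1 AND 1) XOR (0 AND 0))) -> 0
  row 4 [0100]: (0 AND ((NOT 0 AND 0) XOR (1 AND 1))) -> 0
  row 5 [0101]: (0 AND ((NOT 0 AND 1) XOR (1 AND 1))) -> 0
  row 6 [0110]: (0 AND ((NOT 1 AND 0) XOR (1 AND 1))) -> 0
  row 7 [0111]: (0 AND ((NOT 1 AND 1) XOR (1 AND 1))) -> 0
  row 8 [1000]: (1 AND ((NOT 0 AND 0) XOR (0 AND 0))) -> 0
  row 9 [1001]: (1 AND ((NOT 0 AND 1) XOR (0 AND 0))) -> 1
  row 10 [1010]: (1 AND ((NOT 1 AND 0) XOR (0 AND 0))) -> 0
  row 11 [1011]: (1 AND ((NOT 1 AND 1) XOR (0 AND 0))) -> 0
  row 12 [1100]: (1 AND ((NOT 0 AND 0) XOR (1 AND 1))) -> 1
  row 13 [1101]: (1 AND ((NOT 0 AND 1) XOR (1 AND 1))) -> 0
  row 14 [1110]: (1 AND ((NOT 1 AND 0) XOR (1 AND 1))) -> 1
  row 15 [1111]: (1 AND ((NOT 1 AND 1) XOR (1 AND 1))) -> 1
Full result column, 4 rows per line (P1,P2 fixed per line; P3,P4 runs 00..11 left to right):
  rows 0-3 [P1,P2=00]: 0000  = hex 0
  rows 4-7 [P1,P2=01]: 0000  = hex 0
  rows 8-11 [P1,P2=10]: 0100  = hex 4
  rows 12-15 [P1,P2=11]: 1011  = hex B
Output column (row 0 .. row 15) = 0000000001001011
Output column grouped in 4s = 0000 0000 0100 1011 = 0x004B
Convert to decimal digit by digit (value = value*16 + digit):
  0 -> 0
  0*16 + 0 = 0
  0*16 + 4 = 4
  4*16 + 11 (B) = 75
Decimal = 75

75


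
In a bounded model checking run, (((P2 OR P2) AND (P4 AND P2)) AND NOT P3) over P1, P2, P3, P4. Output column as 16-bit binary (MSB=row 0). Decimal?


Formula: (((P2 OR P2) AND (P4 AND P2)) AND NOT P3) over P1, P2, P3, P4 (16 rows)
Evaluate each row (bits = P1,P2,P3,P4, MSB first):
  row 0 [0000]: (((0 OR 0) AND (0 AND 0)) AND NOT 0) -> 0
  row 1 [0001]: (((0 OR 0) AND (1 AND 0)) AND NOT 0) -> 0
  row 2 [0010]: (((0 OR 0) AND (0 AND 0)) AND NOT 1) -> 0
  row 3 [0011]: (((0 OR 0) AND (1 AND 0)) AND NOT 1) -> 0
  row 4 [0100]: (((1 OR 1) AND (0 AND 1)) AND NOT 0) -> 0
  row 5 [0101]: (((1 OR 1) AND (1 AND 1)) AND NOT 0) -> 1
  row 6 [0110]: (((1 OR 1) AND (0 AND 1)) AND NOT 1) -> 0
  row 7 [0111]: (((1 OR 1) AND (1 AND 1)) AND NOT 1) -> 0
  row 8 [1000]: (((0 OR 0) AND (0 AND 0)) AND NOT 0) -> 0
  row 9 [1001]: (((0 OR 0) AND (1 AND 0)) AND NOT 0) -> 0
  row 10 [1010]: (((0 OR 0) AND (0 AND 0)) AND NOT 1) -> 0
  row 11 [1011]: (((0 OR 0) AND (1 AND 0)) AND NOT 1) -> 0
  row 12 [1100]: (((1 OR 1) AND (0 AND 1)) AND NOT 0) -> 0
  row 13 [1101]: (((1 OR 1) AND (1 AND 1)) AND NOT 0) -> 1
  row 14 [1110]: (((1 OR 1) AND (0 AND 1)) AND NOT 1) -> 0
  row 15 [1111]: (((1 OR 1) AND (1 AND 1)) AND NOT 1) -> 0
Full result column, 4 rows per line (P1,P2 fixed per line; P3,P4 runs 00..11 left to right):
  rows 0-3 [P1,P2=00]: 0000  = hex 0
  rows 4-7 [P1,P2=01]: 0100  = hex 4
  rows 8-11 [P1,P2=10]: 0000  = hex 0
  rows 12-15 [P1,P2=11]: 0100  = hex 4
Output column (row 0 .. row 15) = 0000010000000100
Output column grouped in 4s = 0000 0100 0000 0100 = 0x0404
Convert to decimal digit by digit (value = value*16 + digit):
  0 -> 0
  0*16 + 4 = 4
  4*16 + 0 = 64
  64*16 + 4 = 1028
Decimal = 1028

1028


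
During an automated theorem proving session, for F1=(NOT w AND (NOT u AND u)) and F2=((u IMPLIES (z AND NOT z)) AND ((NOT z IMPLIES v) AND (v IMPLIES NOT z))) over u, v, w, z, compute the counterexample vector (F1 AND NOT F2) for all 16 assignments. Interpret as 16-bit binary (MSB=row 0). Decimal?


F1 = (NOT w AND (NOT u AND u))
F2 = ((u IMPLIES (z AND NOT z)) AND ((NOT z IMPLIES v) AND (v IMPLIES NOT z)))
Counterexample to F1=>F2 is where F1=1 and F2=0.
Evaluate each row (bits = u,v,w,z, MSB first):
  row 0 [0000]: F1=0 F2=0 -> F1&~F2 -> 0
  row 1 [0001]: F1=0 F2=1 -> F1&~F2 -> 0
  row 2 [0010]: F1=0 F2=0 -> F1&~F2 -> 0
  row 3 [0011]: F1=0 F2=1 -> F1&~F2 -> 0
  row 4 [0100]: F1=0 F2=1 -> F1&~F2 -> 0
  row 5 [0101]: F1=0 F2=0 -> F1&~F2 -> 0
  row 6 [0110]: F1=0 F2=1 -> F1&~F2 -> 0
  row 7 [0111]: F1=0 F2=0 -> F1&~F2 -> 0
  row 8 [1000]: F1=0 F2=0 -> F1&~F2 -> 0
  row 9 [1001]: F1=0 F2=0 -> F1&~F2 -> 0
  row 10 [1010]: F1=0 F2=0 -> F1&~F2 -> 0
  row 11 [1011]: F1=0 F2=0 -> F1&~F2 -> 0
  row 12 [1100]: F1=0 F2=0 -> F1&~F2 -> 0
  row 13 [1101]: F1=0 F2=0 -> F1&~F2 -> 0
  row 14 [1110]: F1=0 F2=0 -> F1&~F2 -> 0
  row 15 [1111]: F1=0 F2=0 -> F1&~F2 -> 0
Full result column, 4 rows per line (u,v fixed per line; w,z runs 00..11 left to right):
  rows 0-3 [u,v=00]: 0000  = hex 0
  rows 4-7 [u,v=01]: 0000  = hex 0
  rows 8-11 [u,v=10]: 0000  = hex 0
  rows 12-15 [u,v=11]: 0000  = hex 0
Counterexample vector (row 0 .. row 15) = 0000000000000000
Output column grouped in 4s = 0000 0000 0000 0000 = 0x0000
Convert to decimal digit by digit (value = value*16 + digit):
  0 -> 0
  0*16 + 0 = 0
  0*16 + 0 = 0
  0*16 + 0 = 0
Decimal = 0

0


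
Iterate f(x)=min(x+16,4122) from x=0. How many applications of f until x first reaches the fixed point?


Step 1: x=0, cap=4122, increment=16
Step 2: x grows by 16 each step until capped at 4122; fixed point is x=4122
Step 3: iterations = ceil(4122/16) = 258

258


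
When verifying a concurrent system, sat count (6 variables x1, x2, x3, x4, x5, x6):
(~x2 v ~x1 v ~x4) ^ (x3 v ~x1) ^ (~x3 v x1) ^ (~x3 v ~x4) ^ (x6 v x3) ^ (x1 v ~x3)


CNF with 6 clauses over 6 vars (64 assignments).
An assignment satisfies CNF iff every clause has >=1 true literal.
Check each row (bits = x1,x2,x3,x4,x5,x6; clause T/F shown):
  row 0 [000000]: clauses=TTTTFT -> 0
  row 1 [000001]: clauses=TTTTTT -> 1
  row 2 [000010]: clauses=TTTTFT -> 0
  row 3 [000011]: clauses=TTTTTT -> 1
  row 4 [000100]: clauses=TTTTFT -> 0
  (every remaining row is evaluated the same way; all 64 results are listed next)
Full result column, 8 rows per line (x1,x2,x3 fixed per line; x4,x5,x6 runs 000..111 left to right):
  rows 0-7 [x1,x2,x3=000]: 01010101  (ones: 4)
  rows 8-15 [x1,x2,x3=001]: 00000000  (ones: 0)
  rows 16-23 [x1,x2,x3=010]: 01010101  (ones: 4)
  rows 24-31 [x1,x2,x3=011]: 00000000  (ones: 0)
  rows 32-39 [x1,x2,x3=100]: 00000000  (ones: 0)
  rows 40-47 [x1,x2,x3=101]: 11110000  (ones: 4)
  rows 48-55 [x1,x2,x3=110]: 00000000  (ones: 0)
  rows 56-63 [x1,x2,x3=111]: 11110000  (ones: 4)
Satisfying assignments = 4+0+4+0+0+4+0+4 = 16

16


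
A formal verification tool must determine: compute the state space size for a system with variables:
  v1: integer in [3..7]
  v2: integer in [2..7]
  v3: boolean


State space = product of domain sizes of all variables.
Domain sizes:
  v1 (integer in [3..7]): 5
  v2 (integer in [2..7]): 6
  v3 (boolean): 2
Product = 5 * 6 * 2 = 60

60


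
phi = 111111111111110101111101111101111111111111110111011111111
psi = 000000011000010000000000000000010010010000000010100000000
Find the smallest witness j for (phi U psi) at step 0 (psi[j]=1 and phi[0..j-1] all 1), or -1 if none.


(phi U psi) at 0: need smallest j with psi[j]=1 and phi[i]=1 for all i in [0,j).
Scan from step 0:
  step 0: phi=1, psi=0 -> continue
  step 1: phi=1, psi=0 -> continue
  step 2: phi=1, psi=0 -> continue
  step 3: phi=1, psi=0 -> continue
  step 7: psi=1 and phi held for [0,7) -> witness found
Witness step = 7

7


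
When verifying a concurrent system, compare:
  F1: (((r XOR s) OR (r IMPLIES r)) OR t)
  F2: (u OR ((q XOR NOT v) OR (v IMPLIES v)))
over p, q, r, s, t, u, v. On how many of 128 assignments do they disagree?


F1 = (((r XOR s) OR (r IMPLIES r)) OR t)
F2 = (u OR ((q XOR NOT v) OR (v IMPLIES v)))
Evaluate both on each of 128 rows (bits = p,q,r,s,t,u,v):
  row 0 [0000000]: F1=1 F2=1 -> 0
  row 1 [0000001]: F1=1 F2=1 -> 0
  row 2 [0000010]: F1=1 F2=1 -> 0
  row 3 [0000011]: F1=1 F2=1 -> 0
  row 4 [0000100]: F1=1 F2=1 -> 0
  (every remaining row is evaluated the same way; all 128 results are listed next)
Full result column, 8 rows per line (p,q,r,s fixed per line; t,u,v runs 000..111 left to right):
  rows 0-7 [p,q,r,s=0000]: 00000000  (ones: 0)
  rows 8-15 [p,q,r,s=0001]: 00000000  (ones: 0)
  rows 16-23 [p,q,r,s=0010]: 00000000  (ones: 0)
  rows 24-31 [p,q,r,s=0011]: 00000000  (ones: 0)
  rows 32-39 [p,q,r,s=0100]: 00000000  (ones: 0)
  rows 40-47 [p,q,r,s=0101]: 00000000  (ones: 0)
  rows 48-55 [p,q,r,s=0110]: 00000000  (ones: 0)
  rows 56-63 [p,q,r,s=0111]: 00000000  (ones: 0)
  rows 64-71 [p,q,r,s=1000]: 00000000  (ones: 0)
  rows 72-79 [p,q,r,s=1001]: 00000000  (ones: 0)
  rows 80-87 [p,q,r,s=1010]: 00000000  (ones: 0)
  rows 88-95 [p,q,r,s=1011]: 00000000  (ones: 0)
  rows 96-103 [p,q,r,s=1100]: 00000000  (ones: 0)
  rows 104-111 [p,q,r,s=1101]: 00000000  (ones: 0)
  rows 112-119 [p,q,r,s=1110]: 00000000  (ones: 0)
  rows 120-127 [p,q,r,s=1111]: 00000000  (ones: 0)
Disagreements = 0+0+0+0+0+0+0+0+0+0+0+0+0+0+0+0 = 0

0


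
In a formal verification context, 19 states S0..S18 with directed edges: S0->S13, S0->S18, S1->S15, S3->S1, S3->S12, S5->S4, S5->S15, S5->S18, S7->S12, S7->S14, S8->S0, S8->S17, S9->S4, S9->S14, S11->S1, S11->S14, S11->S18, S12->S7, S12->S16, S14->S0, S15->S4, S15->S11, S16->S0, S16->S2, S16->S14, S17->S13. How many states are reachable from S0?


BFS from S0:
  layer 0: {S0}
  layer 1: {S13, S18}
Reachable set: {S0, S13, S18}
Count = 3

3


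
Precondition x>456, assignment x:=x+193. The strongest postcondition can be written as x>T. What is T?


Formula: sp(P, x:=E) = exists old_x. (x = E[old_x/x]) AND P[old_x/x] (old_x is the value of x before the assignment; eliminate old_x by solving x = E[old_x/x] for old_x)
Step 1: Precondition P: x>456, i.e. old_x > 456
Step 2: Assignment gives x = old_x + 193, so old_x = x - 193
Step 3: Substitute into P: x - 193 > 456
Step 4: Simplify: x > 456+193 = 649

649


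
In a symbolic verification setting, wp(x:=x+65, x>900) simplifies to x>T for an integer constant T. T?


Formula: wp(x:=E, P) = P[E/x] (substitute E for x in postcondition)
Step 1: Postcondition: x>900
Step 2: Substitute x+65 for x: x+65>900
Step 3: Solve for x: x > 900-65 = 835

835


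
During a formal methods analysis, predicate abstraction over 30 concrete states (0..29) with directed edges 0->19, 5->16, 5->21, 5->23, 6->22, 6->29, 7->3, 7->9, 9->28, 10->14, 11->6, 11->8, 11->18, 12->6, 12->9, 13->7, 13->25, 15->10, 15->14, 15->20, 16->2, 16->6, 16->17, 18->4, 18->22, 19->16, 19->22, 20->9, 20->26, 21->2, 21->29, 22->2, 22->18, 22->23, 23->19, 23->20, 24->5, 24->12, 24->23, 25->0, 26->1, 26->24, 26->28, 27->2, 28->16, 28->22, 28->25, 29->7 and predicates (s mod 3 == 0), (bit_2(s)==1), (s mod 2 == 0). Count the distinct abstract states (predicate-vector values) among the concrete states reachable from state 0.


BFS from 0:
Concrete reachable: {0, 1, 2, 3, 4, 5, 6, 7, 9, 12, 16, 17, 18, 19, 20, 21, 22, 23, 24, 25, 26, 28, 29}
Abstract via predicates (s mod 3 == 0), (bit_2(s)==1), (s mod 2 == 0):
  (0,0,0) <- {1, 17, 19, 25}
  (0,0,1) <- {2, 16, 26}
  (0,1,0) <- {5, 7, 23, 29}
  (0,1,1) <- {4, 20, 22, 28}
  (1,0,0) <- {3, 9}
  (1,0,1) <- {0, 18, 24}
  (1,1,0) <- {21}
  (1,1,1) <- {6, 12}
Distinct abstract states = 8

8


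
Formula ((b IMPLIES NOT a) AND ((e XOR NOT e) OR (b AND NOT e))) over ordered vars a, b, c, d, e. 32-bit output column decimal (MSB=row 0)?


Formula: ((b IMPLIES NOT a) AND ((e XOR NOT e) OR (b AND NOT e))) over a, b, c, d, e (32 rows)
Evaluate each row (bits = a,b,c,d,e, MSB first):
  row 0 [00000]: ((0 IMPLIES NOT 0) AND ((0 XOR NOT 0) OR (0 AND NOT 0))) -> 1
  row 1 [00001]: ((0 IMPLIES NOT 0) AND ((1 XOR NOT 1) OR (0 AND NOT 1))) -> 1
  row 2 [00010]: ((0 IMPLIES NOT 0) AND ((0 XOR NOT 0) OR (0 AND NOT 0))) -> 1
  row 3 [00011]: ((0 IMPLIES NOT 0) AND ((1 XOR NOT 1) OR (0 AND NOT 1))) -> 1
  row 4 [00100]: ((0 IMPLIES NOT 0) AND ((0 XOR NOT 0) OR (0 AND NOT 0))) -> 1
  row 5 [00101]: ((0 IMPLIES NOT 0) AND ((1 XOR NOT 1) OR (0 AND NOT 1))) -> 1
  row 6 [00110]: ((0 IMPLIES NOT 0) AND ((0 XOR NOT 0) OR (0 AND NOT 0))) -> 1
  row 7 [00111]: ((0 IMPLIES NOT 0) AND ((1 XOR NOT 1) OR (0 AND NOT 1))) -> 1
  row 8 [01000]: ((1 IMPLIES NOT 0) AND ((0 XOR NOT 0) OR (1 AND NOT 0))) -> 1
  row 9 [01001]: ((1 IMPLIES NOT 0) AND ((1 XOR NOT 1) OR (1 AND NOT 1))) -> 1
  row 10 [01010]: ((1 IMPLIES NOT 0) AND ((0 XOR NOT 0) OR (1 AND NOT 0))) -> 1
  row 11 [01011]: ((1 IMPLIES NOT 0) AND ((1 XOR NOT 1) OR (1 AND NOT 1))) -> 1
  row 12 [01100]: ((1 IMPLIES NOT 0) AND ((0 XOR NOT 0) OR (1 AND NOT 0))) -> 1
  row 13 [01101]: ((1 IMPLIES NOT 0) AND ((1 XOR NOT 1) OR (1 AND NOT 1))) -> 1
  row 14 [01110]: ((1 IMPLIES NOT 0) AND ((0 XOR NOT 0) OR (1 AND NOT 0))) -> 1
  row 15 [01111]: ((1 IMPLIES NOT 0) AND ((1 XOR NOT 1) OR (1 AND NOT 1))) -> 1
  row 16 [10000]: ((0 IMPLIES NOT 1) AND ((0 XOR NOT 0) OR (0 AND NOT 0))) -> 1
  row 17 [10001]: ((0 IMPLIES NOT 1) AND ((1 XOR NOT 1) OR (0 AND NOT 1))) -> 1
  row 18 [10010]: ((0 IMPLIES NOT 1) AND ((0 XOR NOT 0) OR (0 AND NOT 0))) -> 1
  row 19 [10011]: ((0 IMPLIES NOT 1) AND ((1 XOR NOT 1) OR (0 AND NOT 1))) -> 1
  row 20 [10100]: ((0 IMPLIES NOT 1) AND ((0 XOR NOT 0) OR (0 AND NOT 0))) -> 1
  row 21 [10101]: ((0 IMPLIES NOT 1) AND ((1 XOR NOT 1) OR (0 AND NOT 1))) -> 1
  row 22 [10110]: ((0 IMPLIES NOT 1) AND ((0 XOR NOT 0) OR (0 AND NOT 0))) -> 1
  row 23 [10111]: ((0 IMPLIES NOT 1) AND ((1 XOR NOT 1) OR (0 AND NOT 1))) -> 1
  row 24 [11000]: ((1 IMPLIES NOT 1) AND ((0 XOR NOT 0) OR (1 AND NOT 0))) -> 0
  row 25 [11001]: ((1 IMPLIES NOT 1) AND ((1 XOR NOT 1) OR (1 AND NOT 1))) -> 0
  row 26 [11010]: ((1 IMPLIES NOT 1) AND ((0 XOR NOT 0) OR (1 AND NOT 0))) -> 0
  row 27 [11011]: ((1 IMPLIES NOT 1) AND ((1 XOR NOT 1) OR (1 AND NOT 1))) -> 0
  row 28 [11100]: ((1 IMPLIES NOT 1) AND ((0 XOR NOT 0) OR (1 AND NOT 0))) -> 0
  row 29 [11101]: ((1 IMPLIES NOT 1) AND ((1 XOR NOT 1) OR (1 AND NOT 1))) -> 0
  row 30 [11110]: ((1 IMPLIES NOT 1) AND ((0 XOR NOT 0) OR (1 AND NOT 0))) -> 0
  row 31 [11111]: ((1 IMPLIES NOT 1) AND ((1 XOR NOT 1) OR (1 AND NOT 1))) -> 0
Full result column, 4 rows per line (a,b,c fixed per line; d,e runs 00..11 left to right):
  rows 0-3 [a,b,c=000]: 1111  = hex F
  rows 4-7 [a,b,c=001]: 1111  = hex F
  rows 8-11 [a,b,c=010]: 1111  = hex F
  rows 12-15 [a,b,c=011]: 1111  = hex F
  rows 16-19 [a,b,c=100]: 1111  = hex F
  rows 20-23 [a,b,c=101]: 1111  = hex F
  rows 24-27 [a,b,c=110]: 0000  = hex 0
  rows 28-31 [a,b,c=111]: 0000  = hex 0
Output column (row 0 .. row 31) = 11111111111111111111111100000000
Output column grouped in 4s = 1111 1111 1111 1111 1111 1111 0000 0000 = 0xFFFFFF00
Convert to decimal digit by digit (value = value*16 + digit):
  F -> 15
  15*16 + 15 (F) = 255
  255*16 + 15 (F) = 4095
  4095*16 + 15 (F) = 65535
  65535*16 + 15 (F) = 1048575
  1048575*16 + 15 (F) = 16777215
  16777215*16 + 0 = 268435440
  268435440*16 + 0 = 4294967040
Decimal = 4294967040

4294967040


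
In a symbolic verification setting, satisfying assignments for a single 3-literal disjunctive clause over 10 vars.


Step 1: Total=2^10=1024
Step 2: Unsat when all 3 false: 2^7=128
Step 3: Sat=1024-128=896

896
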